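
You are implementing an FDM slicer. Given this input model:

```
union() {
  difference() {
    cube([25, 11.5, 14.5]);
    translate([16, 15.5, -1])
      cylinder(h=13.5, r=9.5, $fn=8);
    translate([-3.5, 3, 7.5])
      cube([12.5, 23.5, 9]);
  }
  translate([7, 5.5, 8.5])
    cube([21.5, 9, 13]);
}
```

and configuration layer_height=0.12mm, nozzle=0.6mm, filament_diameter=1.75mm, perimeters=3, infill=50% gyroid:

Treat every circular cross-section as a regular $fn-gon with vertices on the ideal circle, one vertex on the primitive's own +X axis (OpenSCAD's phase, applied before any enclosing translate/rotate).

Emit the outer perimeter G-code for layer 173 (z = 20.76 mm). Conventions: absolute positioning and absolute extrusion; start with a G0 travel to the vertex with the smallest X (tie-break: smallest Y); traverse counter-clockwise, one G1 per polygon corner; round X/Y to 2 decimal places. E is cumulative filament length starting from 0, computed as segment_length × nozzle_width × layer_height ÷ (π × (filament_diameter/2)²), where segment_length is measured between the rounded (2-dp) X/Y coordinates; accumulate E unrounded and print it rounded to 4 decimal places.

At z = 20.76 mm: the cube is absent (z outside [0, 14.5]); the cylinder at (16, 15.5) is not intersected at this z (z outside [-1, 12.5]); the cube at (-3.5, 3) is absent (z outside [7.5, 16.5]); Taking the first minus the rest: the first operand is absent here, so nothing remains; the cube at (7, 5.5) is present — its section is the full 21.5×9 rectangle; Merging all regions: only the 21.5×9 cube at (7, 5.5) is present, so the union is just that shape — 1 connected region. The outline is a single polygon with 4 vertices. Extrusion per mm of travel: 0.6 × 0.12 / (π × 0.875²) = 0.029934. Accumulating E over each segment gives final E = 1.8260.

G0 X7.00 Y5.50 Z20.76
G1 X28.50 Y5.50 E0.6436
G1 X28.50 Y14.50 E0.9130
G1 X7.00 Y14.50 E1.5566
G1 X7.00 Y5.50 E1.8260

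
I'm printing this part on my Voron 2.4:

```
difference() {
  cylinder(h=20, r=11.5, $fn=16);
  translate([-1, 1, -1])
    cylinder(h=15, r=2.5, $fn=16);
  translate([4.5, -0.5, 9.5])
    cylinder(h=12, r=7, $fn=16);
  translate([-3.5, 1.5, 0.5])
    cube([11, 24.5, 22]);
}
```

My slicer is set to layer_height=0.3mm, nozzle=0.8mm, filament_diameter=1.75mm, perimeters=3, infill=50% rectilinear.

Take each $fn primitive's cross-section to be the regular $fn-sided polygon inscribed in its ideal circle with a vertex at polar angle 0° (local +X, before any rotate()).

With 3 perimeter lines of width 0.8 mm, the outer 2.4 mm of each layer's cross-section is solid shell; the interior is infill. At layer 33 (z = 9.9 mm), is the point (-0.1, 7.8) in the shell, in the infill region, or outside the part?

At z = 9.9 mm: the cylinder: section is a regular 16-gon, circumradius r=11.5; the r=2.5 cylinder at (-1, 1) contributes a regular 16-gon of circumradius 2.5; the cylinder at (4.5, -0.5): section is a regular 16-gon, circumradius r=7; the 11×24.5 cube at (-3.5, 1.5) contributes its full rectangle; Taking the first minus the rest: starting from the r=11.5 cylinder, the r=2.5 cylinder at (-1, 1) lies wholly inside it (removes its full 19.13 mm² and its 15.61 mm outline becomes a hole wall); the r=7 cylinder at (4.5, -0.5) partially overlaps it — only the 134.97 mm² overlap (of its 150.01 mm²) is removed, clipping the outline; the 11×24.5 cube at (-3.5, 1.5) partially overlaps it — only the 60.79 mm² overlap (of its 269.50 mm²) is removed, clipping the outline — 2 connected regions. Overall, the cross-section has 2 separate islands. The nearest boundary edge runs (-3.50, 10.80)→(-3.50, 1.50); distance from the point to it = 3.40 mm. The point is not inside any of the regions above, so it lies outside the cross-section (3.40 mm from the nearest boundary).

outside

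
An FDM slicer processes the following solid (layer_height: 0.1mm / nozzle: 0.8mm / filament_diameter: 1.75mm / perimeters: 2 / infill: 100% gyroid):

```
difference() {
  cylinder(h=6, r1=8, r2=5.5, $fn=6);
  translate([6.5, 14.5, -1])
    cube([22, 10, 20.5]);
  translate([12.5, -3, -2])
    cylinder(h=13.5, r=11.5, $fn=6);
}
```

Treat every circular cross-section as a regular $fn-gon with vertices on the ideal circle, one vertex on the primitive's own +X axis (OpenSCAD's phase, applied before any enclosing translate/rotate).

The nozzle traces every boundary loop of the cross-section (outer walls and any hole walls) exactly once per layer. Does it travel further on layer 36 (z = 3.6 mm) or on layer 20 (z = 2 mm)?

layer 20 (z = 2 mm)

Layer 36 (z = 3.6): the cone: at t=0.600 of its height the radius interpolates to r₁+(r₂−r₁)t = 6.500, giving a regular 6-gon of that circumradius (perimeter = 2·6·6.500·sin(180°/6) = 39.00 mm); the cube at (6.5, 14.5) (footprint 22×10) is included at this height (perimeter 64.00 mm); the r=11.5 cylinder at (12.5, -3) gives a regular 6-gon of circumradius 11.5 (constant along its height) (perimeter = 2·6·11.500·sin(180°/6) = 69.00 mm); Subtracting the remaining from the first: starting from the cone, the 22×10 cube at (6.5, 14.5) misses the remaining region (no effect); the r=11.5 cylinder at (12.5, -3) partially overlaps it — only the 23.37 mm² overlap (of its 343.60 mm²) is removed, clipping the outline — boundary = 38.27 mm. So its perimeter = 38.27 mm. Layer 20 (z = 2): the cone: at t=0.333 of its height the radius interpolates to r₁+(r₂−r₁)t = 7.167, giving a regular 6-gon of that circumradius (perimeter = 2·6·7.167·sin(180°/6) = 43.00 mm); the cube at (6.5, 14.5) (footprint 22×10) is included at this height (perimeter 64.00 mm); the r=11.5 cylinder at (12.5, -3) contributes a regular 6-gon of circumradius 11.5 (perimeter = 2·6·11.500·sin(180°/6) = 69.00 mm); Taking the first minus the rest: starting from the cone, the 22×10 cube at (6.5, 14.5) misses the remaining region (no effect); the r=11.5 cylinder at (12.5, -3) partially overlaps it — only the 30.10 mm² overlap (of its 343.60 mm²) is removed, clipping the outline — boundary = 42.27 mm. So its perimeter = 42.27 mm. Layer 20 is larger (42.27 vs 38.27 mm).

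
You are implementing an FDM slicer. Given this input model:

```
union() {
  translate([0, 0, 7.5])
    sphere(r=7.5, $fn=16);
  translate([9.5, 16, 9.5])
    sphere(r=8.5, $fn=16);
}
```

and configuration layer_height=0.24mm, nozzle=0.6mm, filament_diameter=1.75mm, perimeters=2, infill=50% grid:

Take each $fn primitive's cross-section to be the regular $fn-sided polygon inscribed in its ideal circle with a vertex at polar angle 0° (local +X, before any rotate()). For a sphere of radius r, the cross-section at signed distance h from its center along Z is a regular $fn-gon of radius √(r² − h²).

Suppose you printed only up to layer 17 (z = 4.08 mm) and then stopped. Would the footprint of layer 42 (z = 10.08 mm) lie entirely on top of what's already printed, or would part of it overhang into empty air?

Compare the two slices. At z = 4.08: the sphere: section is a regular 16-gon, circumradius = √(r²−h²) = √(7.5²−3.42²) = 6.675 (area = (16/2)·6.675²·sin(360°/16) = 136.40 mm²); the r=8.5 sphere at (9.5, 16) slices to a regular 16-gon of circumradius 6.548 (√(r²−h²) with h=5.42 from center) (area = (16/2)·6.548²·sin(360°/16) = 131.26 mm²); Taking the union: the 2 present regions are separate (no shared area or edge), so areas and boundary lengths simply add and each stays a separate island — area = 267.66 mm². At z = 10.08: the r=7.5 sphere slices to a regular 16-gon of circumradius 7.042 (√(r²−h²) with h=2.58 from center) (area = (16/2)·7.042²·sin(360°/16) = 151.83 mm²); the r=8.5 sphere at (9.5, 16) contributes a regular 16-gon of circumradius √(8.5²−0.58²) = 8.480 (area = (16/2)·8.480²·sin(360°/16) = 220.16 mm²); Taking the union: the 2 present regions are separate (no shared area or edge), so areas and boundary lengths simply add and each stays a separate island — area = 371.99 mm². Checking containment: at z = 10.08 the cross-section extends beyond the z = 4.08 cross-section by about 104.33 mm².

part overhangs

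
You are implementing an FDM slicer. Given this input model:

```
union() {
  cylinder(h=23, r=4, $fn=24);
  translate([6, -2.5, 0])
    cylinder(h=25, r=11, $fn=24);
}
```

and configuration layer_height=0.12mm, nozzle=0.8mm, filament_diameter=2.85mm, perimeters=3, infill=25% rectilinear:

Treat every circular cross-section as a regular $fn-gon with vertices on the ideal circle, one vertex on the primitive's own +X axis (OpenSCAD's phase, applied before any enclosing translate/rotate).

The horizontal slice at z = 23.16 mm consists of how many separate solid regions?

At z = 23.16 mm: the cylinder is absent (z outside [0, 23]); the cylinder at (6, -2.5): section is a regular 24-gon, circumradius r=11; Merging all regions: only the r=11 cylinder at (6, -2.5) is present, so the union is just that shape — 1 connected region. The result has 1 disconnected region.

1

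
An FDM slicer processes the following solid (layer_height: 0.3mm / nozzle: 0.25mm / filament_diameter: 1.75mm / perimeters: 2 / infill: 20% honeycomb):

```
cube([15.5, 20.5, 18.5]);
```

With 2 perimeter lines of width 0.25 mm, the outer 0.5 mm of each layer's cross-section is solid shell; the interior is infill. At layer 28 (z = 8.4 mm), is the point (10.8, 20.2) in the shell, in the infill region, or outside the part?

shell

At z = 8.4 mm: the cube (footprint 15.5×20.5) is included at this height. Overall, the cross-section is a single solid region. The nearest boundary edge runs (15.50, 20.50)→(0.00, 20.50); distance from the point to it = 0.30 mm. The point is inside the cross-section, 0.30 mm from the nearest boundary — within the 0.5 mm shell band (2 × 0.25).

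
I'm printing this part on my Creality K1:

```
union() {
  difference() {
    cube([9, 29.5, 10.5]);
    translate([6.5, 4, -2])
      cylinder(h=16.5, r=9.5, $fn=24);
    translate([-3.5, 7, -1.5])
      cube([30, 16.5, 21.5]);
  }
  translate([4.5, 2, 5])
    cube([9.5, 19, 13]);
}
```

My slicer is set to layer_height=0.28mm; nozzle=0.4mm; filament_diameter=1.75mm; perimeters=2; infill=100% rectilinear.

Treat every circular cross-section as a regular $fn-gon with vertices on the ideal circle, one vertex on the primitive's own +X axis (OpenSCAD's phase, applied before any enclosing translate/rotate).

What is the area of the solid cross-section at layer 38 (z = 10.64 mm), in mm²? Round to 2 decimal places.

At z = 10.64 mm: the cube is absent (z outside [0, 10.5]); the cylinder at (6.5, 4): section is a regular 24-gon, circumradius r=9.5 (area = (24/2)·9.500²·sin(360°/24) = 280.30 mm²); the cube at (-3.5, 7) (footprint 30×16.5) is included at this height (area 495.00 mm²); After the difference (first − rest): the first operand is absent here, so nothing remains; the cube at (4.5, 2) is present — its section is the full 9.5×19 rectangle (area 180.50 mm²); Combining (union): only the 9.5×19 cube at (4.5, 2) is present, so the union is just that shape — area = 180.50 mm². Overall, the cross-section is a single solid region. Net area = 180.50 mm².

180.50 mm²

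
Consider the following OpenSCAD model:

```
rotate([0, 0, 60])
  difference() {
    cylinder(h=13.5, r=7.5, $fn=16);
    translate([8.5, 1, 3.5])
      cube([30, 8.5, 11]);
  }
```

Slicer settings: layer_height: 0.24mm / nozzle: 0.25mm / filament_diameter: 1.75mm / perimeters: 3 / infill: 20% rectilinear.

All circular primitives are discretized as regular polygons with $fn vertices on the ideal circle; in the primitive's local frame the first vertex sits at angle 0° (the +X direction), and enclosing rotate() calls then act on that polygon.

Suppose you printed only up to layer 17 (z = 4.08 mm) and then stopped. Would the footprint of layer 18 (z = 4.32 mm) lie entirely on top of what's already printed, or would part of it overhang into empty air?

Compare the two slices. At z = 4.08: the cylinder: section is a regular 16-gon, circumradius r=7.5 (area = (16/2)·7.500²·sin(360°/16) = 172.21 mm²); the 30×8.5 cube at (8.5, 1) contributes its full rectangle (area 255.00 mm²); Subtracting the remaining from the first: starting from the r=7.5 cylinder (172.21 mm²), the 30×8.5 cube at (8.5, 1) misses the remaining region (no effect) — area = 172.21 mm²; (rotated 60° about Z; rotation is an isometry so areas/perimeters/island counts are preserved). At z = 4.32: the r=7.5 cylinder contributes a regular 16-gon of circumradius 7.5 (area = (16/2)·7.500²·sin(360°/16) = 172.21 mm²); the cube at (8.5, 1) (footprint 30×8.5) is included at this height (area 255.00 mm²); Taking the first minus the rest: starting from the r=7.5 cylinder (172.21 mm²), the 30×8.5 cube at (8.5, 1) misses the remaining region (no effect) — area = 172.21 mm²; (whole slice rotated 60° about Z — lengths, areas and connectivity unchanged). Checking containment: the cross-section at z = 4.32 is a subset of the cross-section at z = 4.08.

entirely on top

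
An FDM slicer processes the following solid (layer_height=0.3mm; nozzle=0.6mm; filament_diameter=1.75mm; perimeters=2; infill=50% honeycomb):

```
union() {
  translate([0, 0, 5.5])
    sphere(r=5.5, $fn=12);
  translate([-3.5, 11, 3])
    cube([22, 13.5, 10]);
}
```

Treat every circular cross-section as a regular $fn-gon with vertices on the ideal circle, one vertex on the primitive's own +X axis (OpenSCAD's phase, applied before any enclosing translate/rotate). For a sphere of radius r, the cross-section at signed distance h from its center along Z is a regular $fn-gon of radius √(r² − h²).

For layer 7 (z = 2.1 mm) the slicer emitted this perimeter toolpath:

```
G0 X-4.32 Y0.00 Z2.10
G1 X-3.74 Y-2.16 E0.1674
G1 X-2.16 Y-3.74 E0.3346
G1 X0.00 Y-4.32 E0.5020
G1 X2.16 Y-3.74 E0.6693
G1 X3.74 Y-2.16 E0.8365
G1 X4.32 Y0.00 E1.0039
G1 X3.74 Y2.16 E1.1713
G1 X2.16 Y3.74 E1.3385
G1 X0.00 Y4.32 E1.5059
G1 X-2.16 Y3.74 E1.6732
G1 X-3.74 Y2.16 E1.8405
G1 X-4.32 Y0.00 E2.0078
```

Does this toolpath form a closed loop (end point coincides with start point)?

yes

Start point (G0): (-4.32, 0.00). End point (last G1): the path returns to the start — closed.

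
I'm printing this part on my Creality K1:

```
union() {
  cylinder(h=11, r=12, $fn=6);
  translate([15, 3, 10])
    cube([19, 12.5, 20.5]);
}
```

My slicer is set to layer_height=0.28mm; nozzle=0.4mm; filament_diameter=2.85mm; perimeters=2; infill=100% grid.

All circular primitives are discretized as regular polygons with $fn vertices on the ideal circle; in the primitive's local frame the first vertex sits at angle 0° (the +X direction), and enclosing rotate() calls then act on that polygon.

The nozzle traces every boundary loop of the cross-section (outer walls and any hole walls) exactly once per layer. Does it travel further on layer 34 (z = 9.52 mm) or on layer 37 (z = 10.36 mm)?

layer 37 (z = 10.36 mm)

Layer 34 (z = 9.52): the r=12 cylinder gives a regular 6-gon of circumradius 12 (constant along its height) (perimeter = 2·6·12.000·sin(180°/6) = 72.00 mm); the cube at (15, 3) is not intersected at this z (z outside [10, 30.5]); Merging all regions: only the r=12 cylinder is present, so the union is just that shape — boundary = 72.00 mm. So its perimeter = 72.00 mm. Layer 37 (z = 10.36): the r=12 cylinder gives a regular 6-gon of circumradius 12 (constant along its height) (perimeter = 2·6·12.000·sin(180°/6) = 72.00 mm); the cube at (15, 3) (footprint 19×12.5) is included at this height (perimeter 63.00 mm); Combining (union): the 2 present regions are separate (no shared area or edge), so areas and boundary lengths simply add and each stays a separate island — boundary = 135.00 mm. So its perimeter = 135.00 mm. Layer 37 is larger (135.00 vs 72.00 mm).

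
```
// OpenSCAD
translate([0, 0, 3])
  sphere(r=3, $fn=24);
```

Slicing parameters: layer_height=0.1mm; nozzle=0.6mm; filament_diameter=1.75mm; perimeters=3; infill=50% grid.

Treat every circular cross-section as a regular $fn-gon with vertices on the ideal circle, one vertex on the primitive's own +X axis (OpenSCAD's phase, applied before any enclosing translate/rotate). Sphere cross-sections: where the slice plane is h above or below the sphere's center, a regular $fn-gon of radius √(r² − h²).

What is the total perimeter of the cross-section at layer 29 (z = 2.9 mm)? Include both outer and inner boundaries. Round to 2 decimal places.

18.79 mm

At z = 2.9 mm: the sphere: section is a regular 24-gon, circumradius = √(r²−h²) = √(3²−0.1²) = 2.998 (perimeter = 2·24·2.998·sin(180°/24) = 18.79 mm). Overall, the cross-section is a single solid region. Total boundary length (outer) = 18.79 mm.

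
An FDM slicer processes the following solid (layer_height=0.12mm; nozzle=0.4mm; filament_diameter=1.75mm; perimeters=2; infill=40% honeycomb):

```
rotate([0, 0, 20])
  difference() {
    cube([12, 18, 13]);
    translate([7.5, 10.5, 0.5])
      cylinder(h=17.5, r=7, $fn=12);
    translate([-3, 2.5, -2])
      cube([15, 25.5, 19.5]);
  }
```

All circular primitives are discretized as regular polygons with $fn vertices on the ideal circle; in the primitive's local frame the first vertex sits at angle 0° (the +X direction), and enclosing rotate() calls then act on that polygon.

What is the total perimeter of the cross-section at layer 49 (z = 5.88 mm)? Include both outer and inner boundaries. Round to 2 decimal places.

29.00 mm

At z = 5.88 mm: the 12×18 cube contributes its full rectangle (perimeter 60.00 mm); the r=7 cylinder at (7.5, 10.5) contributes a regular 12-gon of circumradius 7 (perimeter = 2·12·7.000·sin(180°/12) = 43.48 mm); the cube at (-3, 2.5) (footprint 15×25.5) is included at this height (perimeter 81.00 mm); After the difference (first − rest): starting from the 12×18 cube, the r=7 cylinder at (7.5, 10.5) partially overlaps it — only the 130.34 mm² overlap (of its 147.00 mm²) is removed, clipping the outline; the 15×25.5 cube at (-3, 2.5) partially overlaps it — only the 55.66 mm² overlap (of its 382.50 mm²) is removed, clipping the outline — boundary = 29.00 mm; (rotated 20° about Z; rotation is an isometry so areas/perimeters/island counts are preserved). Overall, the cross-section is a single solid region. Total boundary length (outer) = 29.00 mm.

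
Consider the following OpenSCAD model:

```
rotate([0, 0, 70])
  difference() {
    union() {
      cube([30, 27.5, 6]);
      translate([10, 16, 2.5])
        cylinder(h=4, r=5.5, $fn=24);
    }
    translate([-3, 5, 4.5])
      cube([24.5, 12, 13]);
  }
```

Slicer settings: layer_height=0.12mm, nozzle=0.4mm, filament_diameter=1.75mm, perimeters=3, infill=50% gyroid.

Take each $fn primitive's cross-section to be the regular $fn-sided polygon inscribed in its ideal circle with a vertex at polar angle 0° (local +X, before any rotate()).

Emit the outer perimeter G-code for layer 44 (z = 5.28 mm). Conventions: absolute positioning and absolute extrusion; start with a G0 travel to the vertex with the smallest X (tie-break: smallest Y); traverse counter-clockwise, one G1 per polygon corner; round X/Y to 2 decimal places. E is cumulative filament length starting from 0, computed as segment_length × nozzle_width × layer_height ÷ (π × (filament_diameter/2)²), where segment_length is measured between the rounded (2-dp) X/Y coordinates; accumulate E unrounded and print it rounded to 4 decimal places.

G0 X-25.84 Y9.41 Z5.28
G1 X-15.97 Y5.81 E0.2097
G1 X-8.62 Y26.02 E0.6388
G1 X2.65 Y21.91 E0.8782
G1 X-4.70 Y1.71 E1.3072
G1 X0.00 Y0.00 E1.4070
G1 X10.26 Y28.19 E2.0057
G1 X-15.58 Y37.60 E2.5544
G1 X-25.84 Y9.41 E3.1531

At z = 5.28 mm: the cube (footprint 30×27.5) is included at this height; the cylinder at (10, 16): section is a regular 24-gon, circumradius r=5.5; Combining (union): the r=5.5 cylinder at (10, 16) lies entirely inside the 30×27.5 cube, so the union is just the 30×27.5 cube — 1 connected region; the 24.5×12 cube at (-3, 5) contributes its full rectangle; After the difference (first − rest): starting from the result so far, the 24.5×12 cube at (-3, 5) partially overlaps it — only the 258.00 mm² overlap (of its 294.00 mm²) is removed, clipping the outline — 1 connected region; (whole slice rotated 70° about Z — lengths, areas and connectivity unchanged). The outline is a single polygon with 8 vertices. Extrusion per mm of travel: 0.4 × 0.12 / (π × 0.875²) = 0.019956. Accumulating E over each segment gives final E = 3.1531.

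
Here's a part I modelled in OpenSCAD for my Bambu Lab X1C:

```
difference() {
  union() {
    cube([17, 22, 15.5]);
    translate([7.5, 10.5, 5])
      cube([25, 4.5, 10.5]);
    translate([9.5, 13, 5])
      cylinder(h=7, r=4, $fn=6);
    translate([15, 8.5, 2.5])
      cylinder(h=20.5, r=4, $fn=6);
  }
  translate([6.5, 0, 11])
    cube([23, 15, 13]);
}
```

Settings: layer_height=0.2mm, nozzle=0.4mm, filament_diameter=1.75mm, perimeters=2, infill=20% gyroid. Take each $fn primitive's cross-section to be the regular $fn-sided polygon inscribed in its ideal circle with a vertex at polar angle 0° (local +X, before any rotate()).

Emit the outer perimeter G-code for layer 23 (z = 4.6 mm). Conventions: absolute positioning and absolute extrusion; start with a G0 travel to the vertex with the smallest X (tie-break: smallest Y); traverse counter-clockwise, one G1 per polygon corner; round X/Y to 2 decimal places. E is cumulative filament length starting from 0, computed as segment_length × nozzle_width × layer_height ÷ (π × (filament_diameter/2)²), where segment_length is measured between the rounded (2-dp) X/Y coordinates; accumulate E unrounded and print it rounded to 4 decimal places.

G0 X0.00 Y0.00 Z4.60
G1 X17.00 Y0.00 E0.5654
G1 X17.00 Y5.04 E0.7331
G1 X19.00 Y8.50 E0.8660
G1 X17.00 Y11.96 E0.9989
G1 X17.00 Y22.00 E1.3328
G1 X0.00 Y22.00 E1.8983
G1 X0.00 Y0.00 E2.6300

At z = 4.6 mm: the 17×22 cube contributes its full rectangle; the cube at (7.5, 10.5) does not reach this height (z outside [5, 15.5]); the cylinder at (9.5, 13) is absent (z outside [5, 12]); the r=4 cylinder at (15, 8.5) gives a regular 6-gon of circumradius 4 (constant along its height); Combining (union): the regions partially overlap (shared area 34.64 mm²), so overlapping operands fuse into one piece — 1 connected region; the cube at (6.5, 0) does not reach this height (z outside [11, 24]); Taking the first minus the rest: none of the subtracted shapes is present at this height, so the result so far is unchanged — 1 connected region. The outline is a single polygon with 7 vertices. Extrusion per mm of travel: 0.4 × 0.2 / (π × 0.875²) = 0.033260. Accumulating E over each segment gives final E = 2.6300.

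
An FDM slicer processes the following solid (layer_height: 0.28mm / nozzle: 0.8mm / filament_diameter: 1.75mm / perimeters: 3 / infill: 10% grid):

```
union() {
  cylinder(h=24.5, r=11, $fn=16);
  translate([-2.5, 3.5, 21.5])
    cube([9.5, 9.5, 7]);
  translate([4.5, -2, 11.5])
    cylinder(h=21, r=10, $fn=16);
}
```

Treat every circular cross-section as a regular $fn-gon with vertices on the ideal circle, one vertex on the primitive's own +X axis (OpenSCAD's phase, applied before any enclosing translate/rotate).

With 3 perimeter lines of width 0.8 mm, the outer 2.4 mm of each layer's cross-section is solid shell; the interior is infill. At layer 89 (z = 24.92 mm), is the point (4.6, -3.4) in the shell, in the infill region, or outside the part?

infill

At z = 24.92 mm: the cylinder is absent (z outside [0, 24.5]); the cube at (-2.5, 3.5) is present — its section is the full 9.5×9.5 rectangle; the r=10 cylinder at (4.5, -2) gives a regular 16-gon of circumradius 10 (constant along its height); Taking the union: the regions partially overlap (shared area 34.89 mm²), so overlapping operands fuse into one piece — 1 connected region. Overall, the cross-section is a single solid region. The nearest boundary edge runs (8.33, -11.24)→(4.50, -12.00); distance from the point to it = 8.42 mm. The point is inside the cross-section and 8.42 mm from the nearest boundary — more than the 2.4 mm shell width (3 × 0.8), so it's in the infill interior.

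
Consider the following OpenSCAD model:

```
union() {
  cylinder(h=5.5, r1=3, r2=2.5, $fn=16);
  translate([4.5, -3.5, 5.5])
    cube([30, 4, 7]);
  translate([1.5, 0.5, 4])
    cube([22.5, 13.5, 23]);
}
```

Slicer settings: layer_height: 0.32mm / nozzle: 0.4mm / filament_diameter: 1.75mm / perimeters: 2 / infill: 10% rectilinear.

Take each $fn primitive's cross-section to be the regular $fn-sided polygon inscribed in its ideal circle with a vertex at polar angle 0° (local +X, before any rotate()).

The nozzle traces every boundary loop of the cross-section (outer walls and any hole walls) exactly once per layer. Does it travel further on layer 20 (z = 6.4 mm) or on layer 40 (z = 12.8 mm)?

Layer 20 (z = 6.4): the cone is absent (z outside [0, 5.5]); the cube at (4.5, -3.5) is present — its section is the full 30×4 rectangle (perimeter 68.00 mm); the cube at (1.5, 0.5) is present — its section is the full 22.5×13.5 rectangle (perimeter 72.00 mm); Merging all regions: the 2 present regions share edge segments without overlapping in area, so areas simply add but the touching pieces fuse into one outline (the shared edge portions become interior and drop out of the boundary) — boundary = 101.00 mm. So its perimeter = 101.00 mm. Layer 40 (z = 12.8): the cone is absent (z outside [0, 5.5]); the cube at (4.5, -3.5) is not intersected at this z (z outside [5.5, 12.5]); the cube at (1.5, 0.5) (footprint 22.5×13.5) is included at this height (perimeter 72.00 mm); Combining (union): only the 22.5×13.5 cube at (1.5, 0.5) is present, so the union is just that shape — boundary = 72.00 mm. So its perimeter = 72.00 mm. Layer 20 is larger (101.00 vs 72.00 mm).

layer 20 (z = 6.4 mm)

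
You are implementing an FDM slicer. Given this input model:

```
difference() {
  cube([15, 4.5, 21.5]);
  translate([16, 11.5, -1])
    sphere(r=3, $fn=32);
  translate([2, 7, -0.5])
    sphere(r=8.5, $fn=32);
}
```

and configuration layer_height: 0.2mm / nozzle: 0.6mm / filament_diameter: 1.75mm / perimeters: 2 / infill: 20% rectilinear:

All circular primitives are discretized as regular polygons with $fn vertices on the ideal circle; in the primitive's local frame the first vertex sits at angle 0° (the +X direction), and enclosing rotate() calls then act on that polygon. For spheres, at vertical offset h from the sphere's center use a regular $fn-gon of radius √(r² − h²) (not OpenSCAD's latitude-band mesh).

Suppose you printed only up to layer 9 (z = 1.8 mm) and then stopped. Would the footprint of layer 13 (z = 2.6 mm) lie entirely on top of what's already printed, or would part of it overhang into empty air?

part overhangs

Compare the two slices. At z = 1.8: the cube (footprint 15×4.5) is included at this height (area 67.50 mm²); the r=3 sphere at (16, 11.5) contributes a regular 32-gon of circumradius √(3²−2.8²) = 1.077 (area = (32/2)·1.077²·sin(360°/32) = 3.62 mm²); the sphere at (2, 7): section is a regular 32-gon, circumradius = √(r²−h²) = √(8.5²−2.3²) = 8.183 (area = (32/2)·8.183²·sin(360°/32) = 209.01 mm²); Subtracting the remaining from the first: starting from the 15×4.5 cube (67.50 mm²), the r=3 sphere at (16, 11.5) misses the remaining region (no effect); the r=8.5 sphere at (2, 7) partially overlaps it — only the 37.91 mm² overlap (of its 209.01 mm²) is removed, clipping the outline — area = 29.59 mm². At z = 2.6: the cube is present — its section is the full 15×4.5 rectangle (area 67.50 mm²); the sphere at (16, 11.5) does not reach this height (|z−center|=3.600 > r=3); the sphere at (2, 7): section is a regular 32-gon, circumradius = √(r²−h²) = √(8.5²−3.1²) = 7.915 (area = (32/2)·7.915²·sin(360°/32) = 195.53 mm²); After the difference (first − rest): starting from the 15×4.5 cube (67.50 mm²), the r=8.5 sphere at (2, 7) partially overlaps it — only the 36.31 mm² overlap (of its 195.53 mm²) is removed, clipping the outline — area = 31.19 mm². Checking containment: at z = 2.6 the cross-section extends beyond the z = 1.8 cross-section by about 1.60 mm².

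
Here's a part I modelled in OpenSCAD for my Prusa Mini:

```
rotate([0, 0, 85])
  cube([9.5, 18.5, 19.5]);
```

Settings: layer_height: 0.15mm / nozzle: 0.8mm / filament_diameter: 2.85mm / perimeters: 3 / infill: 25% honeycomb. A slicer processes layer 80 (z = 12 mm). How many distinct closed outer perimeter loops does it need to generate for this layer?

At z = 12 mm: the cube is present — its section is the full 9.5×18.5 rectangle; (rotated 85° about Z; rotation is an isometry so areas/perimeters/island counts are preserved). The result has 1 disconnected region.

1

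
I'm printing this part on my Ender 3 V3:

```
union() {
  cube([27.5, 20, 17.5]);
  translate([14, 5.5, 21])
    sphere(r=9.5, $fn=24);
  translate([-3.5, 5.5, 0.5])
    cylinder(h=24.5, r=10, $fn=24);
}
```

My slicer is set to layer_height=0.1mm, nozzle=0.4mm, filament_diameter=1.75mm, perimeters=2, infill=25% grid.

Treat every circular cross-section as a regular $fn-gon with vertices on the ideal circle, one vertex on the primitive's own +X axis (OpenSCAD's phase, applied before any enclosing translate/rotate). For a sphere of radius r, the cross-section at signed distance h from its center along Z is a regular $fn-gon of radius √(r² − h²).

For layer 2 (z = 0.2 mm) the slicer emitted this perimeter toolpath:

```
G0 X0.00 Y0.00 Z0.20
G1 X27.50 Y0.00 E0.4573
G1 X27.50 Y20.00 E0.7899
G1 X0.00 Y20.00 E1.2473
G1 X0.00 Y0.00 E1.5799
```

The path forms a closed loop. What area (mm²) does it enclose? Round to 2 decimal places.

550.00 mm²

Apply the shoelace formula to the sequence of (X, Y) vertices; enclosed area = 550.00 mm².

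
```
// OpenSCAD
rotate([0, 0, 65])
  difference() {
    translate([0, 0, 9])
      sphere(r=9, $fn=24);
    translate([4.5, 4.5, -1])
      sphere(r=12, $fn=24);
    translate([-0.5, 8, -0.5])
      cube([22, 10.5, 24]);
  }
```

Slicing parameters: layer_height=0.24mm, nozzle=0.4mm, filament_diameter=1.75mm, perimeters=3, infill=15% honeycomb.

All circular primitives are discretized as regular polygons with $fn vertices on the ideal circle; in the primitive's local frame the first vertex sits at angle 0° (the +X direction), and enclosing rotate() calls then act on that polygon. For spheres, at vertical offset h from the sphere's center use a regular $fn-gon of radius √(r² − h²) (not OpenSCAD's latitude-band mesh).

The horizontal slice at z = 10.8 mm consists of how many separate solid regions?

At z = 10.8 mm: the r=9 sphere contributes a regular 24-gon of circumradius √(9²−1.8²) = 8.818; the r=12 sphere at (4.5, 4.5) contributes a regular 24-gon of circumradius √(12²−11.8²) = 2.182; the cube at (-0.5, 8) (footprint 22×10.5) is included at this height; After the difference (first − rest): starting from the r=9 sphere, the r=12 sphere at (4.5, 4.5) lies wholly inside it (removes its full 14.78 mm² and its 13.67 mm outline becomes a hole wall); the 22×10.5 cube at (-0.5, 8) partially overlaps it — only the 2.24 mm² overlap (of its 231.00 mm²) is removed, clipping the outline — 1 connected region with 1 hole; (rotated 65° about Z; rotation is an isometry so areas/perimeters/island counts are preserved). The result has 1 disconnected region.

1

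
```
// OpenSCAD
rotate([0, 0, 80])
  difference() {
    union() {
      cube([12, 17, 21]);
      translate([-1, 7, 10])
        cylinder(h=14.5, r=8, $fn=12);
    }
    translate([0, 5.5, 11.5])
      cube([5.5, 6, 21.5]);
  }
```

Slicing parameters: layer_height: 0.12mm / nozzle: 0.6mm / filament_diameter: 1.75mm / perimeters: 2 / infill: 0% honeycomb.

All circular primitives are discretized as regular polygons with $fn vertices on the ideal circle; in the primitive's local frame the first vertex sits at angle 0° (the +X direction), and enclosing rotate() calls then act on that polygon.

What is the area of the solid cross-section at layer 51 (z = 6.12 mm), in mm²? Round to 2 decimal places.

At z = 6.12 mm: the cube is present — its section is the full 12×17 rectangle (area 204.00 mm²); the cylinder at (-1, 7) is not intersected at this z (z outside [10, 24.5]); Taking the union: only the 12×17 cube is present, so the union is just that shape — area = 204.00 mm²; the cube at (0, 5.5) is not intersected at this z (z outside [11.5, 33]); Taking the first minus the rest: none of the subtracted shapes is present at this height, so that combined region is unchanged — area = 204.00 mm²; (rotated 80° about Z; rotation is an isometry so areas/perimeters/island counts are preserved). Overall, the cross-section is a single solid region. Net area = 204.00 mm².

204.00 mm²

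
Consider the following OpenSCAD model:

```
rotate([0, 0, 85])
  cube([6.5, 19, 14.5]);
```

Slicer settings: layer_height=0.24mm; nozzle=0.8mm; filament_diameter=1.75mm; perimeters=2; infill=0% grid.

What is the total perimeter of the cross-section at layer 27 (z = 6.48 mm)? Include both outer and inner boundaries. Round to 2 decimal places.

51.00 mm

At z = 6.48 mm: the cube (footprint 6.5×19) is included at this height (perimeter 51.00 mm); (whole slice rotated 85° about Z — lengths, areas and connectivity unchanged). Overall, the cross-section is a single solid region. Total boundary length (outer) = 51.00 mm.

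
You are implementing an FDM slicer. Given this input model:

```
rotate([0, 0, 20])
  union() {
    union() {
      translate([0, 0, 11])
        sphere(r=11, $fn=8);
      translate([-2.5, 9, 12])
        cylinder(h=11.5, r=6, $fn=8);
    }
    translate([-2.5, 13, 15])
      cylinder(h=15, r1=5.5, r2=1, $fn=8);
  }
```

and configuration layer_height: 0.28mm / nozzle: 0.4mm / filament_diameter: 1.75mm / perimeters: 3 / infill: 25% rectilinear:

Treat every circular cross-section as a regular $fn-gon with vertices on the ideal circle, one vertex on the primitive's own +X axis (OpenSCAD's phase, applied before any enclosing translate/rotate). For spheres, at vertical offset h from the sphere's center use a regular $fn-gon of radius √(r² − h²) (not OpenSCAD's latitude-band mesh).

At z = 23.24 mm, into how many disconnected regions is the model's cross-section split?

1

At z = 23.24 mm: the sphere is absent (|z−center|=12.240 > r=11); the cylinder at (-2.5, 9): section is a regular 8-gon, circumradius r=6; Combining (union): only the r=6 cylinder at (-2.5, 9) is present, so the union is just that shape — 1 connected region; the cone at (-2.5, 13) contributes a regular 8-gon of circumradius 3.028 (interpolated between r1=5.5 and r2=1 at t=0.549); Merging all regions: the regions partially overlap (shared area 21.00 mm²), so overlapping operands fuse into one piece — 1 connected region; (whole slice rotated 20° about Z — lengths, areas and connectivity unchanged). The result has 1 disconnected region.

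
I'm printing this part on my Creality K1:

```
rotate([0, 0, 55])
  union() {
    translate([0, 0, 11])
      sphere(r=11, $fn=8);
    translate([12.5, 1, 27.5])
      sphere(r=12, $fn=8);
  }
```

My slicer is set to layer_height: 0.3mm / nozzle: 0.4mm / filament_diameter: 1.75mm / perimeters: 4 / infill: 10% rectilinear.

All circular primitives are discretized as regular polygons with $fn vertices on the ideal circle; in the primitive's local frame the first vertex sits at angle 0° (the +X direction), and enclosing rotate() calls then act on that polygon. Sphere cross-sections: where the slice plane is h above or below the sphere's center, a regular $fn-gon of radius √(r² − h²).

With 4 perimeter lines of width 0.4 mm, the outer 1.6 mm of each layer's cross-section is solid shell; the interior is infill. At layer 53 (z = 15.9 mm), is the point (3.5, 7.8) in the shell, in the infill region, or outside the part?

At z = 15.9 mm: the r=11 sphere contributes a regular 8-gon of circumradius √(11²−4.9²) = 9.848; the sphere at (12.5, 1): section is a regular 8-gon, circumradius = √(r²−h²) = √(12²−11.6²) = 3.072; Taking the union: the regions partially overlap (shared area 0.01 mm²), so overlapping operands fuse into one piece — 1 connected region; (whole slice rotated 55° about Z — lengths, areas and connectivity unchanged). Overall, the cross-section is a single solid region. Undo the 55° rotation: the query point maps to (8.397, 1.607) in the un-rotated model frame. The nearest boundary edge runs (6.96, 6.96)→(9.43, 1.01); distance from the point to it = 0.73 mm. The point is inside the cross-section, 0.73 mm from the nearest boundary — within the 1.6 mm shell band (4 × 0.4).

shell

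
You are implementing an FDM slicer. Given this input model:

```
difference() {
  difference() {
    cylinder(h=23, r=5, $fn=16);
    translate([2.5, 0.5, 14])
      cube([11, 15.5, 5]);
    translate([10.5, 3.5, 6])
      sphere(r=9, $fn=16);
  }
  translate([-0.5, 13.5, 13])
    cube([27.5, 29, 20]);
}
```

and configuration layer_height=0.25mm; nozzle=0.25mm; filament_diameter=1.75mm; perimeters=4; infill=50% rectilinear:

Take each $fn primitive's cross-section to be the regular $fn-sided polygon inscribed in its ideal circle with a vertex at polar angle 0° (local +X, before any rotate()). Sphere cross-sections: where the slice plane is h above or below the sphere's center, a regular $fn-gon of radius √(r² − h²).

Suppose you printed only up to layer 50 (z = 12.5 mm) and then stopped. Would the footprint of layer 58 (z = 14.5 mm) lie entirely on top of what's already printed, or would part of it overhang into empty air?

entirely on top

Compare the two slices. At z = 12.5: the r=5 cylinder contributes a regular 16-gon of circumradius 5 (area = (16/2)·5.000²·sin(360°/16) = 76.54 mm²); the cube at (2.5, 0.5) is absent (z outside [14, 19]); the r=9 sphere at (10.5, 3.5) contributes a regular 16-gon of circumradius √(9²−6.5²) = 6.225 (area = (16/2)·6.225²·sin(360°/16) = 118.63 mm²); After the difference (first − rest): starting from the r=5 cylinder (76.54 mm²), the r=9 sphere at (10.5, 3.5) partially overlaps it — only the 0.02 mm² overlap (of its 118.63 mm²) is removed, clipping the outline — area = 76.51 mm²; the cube at (-0.5, 13.5) is not intersected at this z (z outside [13, 33]); After the difference (first − rest): none of the subtracted shapes is present at this height, so the result so far is unchanged — area = 76.51 mm². At z = 14.5: the r=5 cylinder contributes a regular 16-gon of circumradius 5 (area = (16/2)·5.000²·sin(360°/16) = 76.54 mm²); the cube at (2.5, 0.5) is present — its section is the full 11×15.5 rectangle (area 170.50 mm²); the r=9 sphere at (10.5, 3.5) contributes a regular 16-gon of circumradius √(9²−8.5²) = 2.958 (area = (16/2)·2.958²·sin(360°/16) = 26.79 mm²); Subtracting the remaining from the first: starting from the r=5 cylinder (76.54 mm²), the 11×15.5 cube at (2.5, 0.5) partially overlaps it — only the 6.11 mm² overlap (of its 170.50 mm²) is removed, clipping the outline; the r=9 sphere at (10.5, 3.5) misses the remaining region (no effect) — area = 70.43 mm²; the cube at (-0.5, 13.5) is present — its section is the full 27.5×29 rectangle (area 797.50 mm²); Taking the first minus the rest: starting from the result so far (70.43 mm²), the 27.5×29 cube at (-0.5, 13.5) misses the remaining region (no effect) — area = 70.43 mm². Checking containment: the cross-section at z = 14.5 is a subset of the cross-section at z = 12.5.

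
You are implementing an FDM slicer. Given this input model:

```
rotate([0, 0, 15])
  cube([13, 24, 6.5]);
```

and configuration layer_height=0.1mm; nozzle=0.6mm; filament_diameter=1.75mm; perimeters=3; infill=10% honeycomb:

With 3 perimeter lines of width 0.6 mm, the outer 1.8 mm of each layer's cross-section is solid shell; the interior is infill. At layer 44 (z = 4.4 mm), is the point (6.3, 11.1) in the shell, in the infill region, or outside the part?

infill

At z = 4.4 mm: the cube (footprint 13×24) is included at this height; (whole slice rotated 15° about Z — lengths, areas and connectivity unchanged). Overall, the cross-section is a single solid region. Undo the 15° rotation: the query point maps to (8.958, 9.091) in the un-rotated model frame. The nearest boundary edge runs (13.00, 0.00)→(13.00, 24.00); distance from the point to it = 4.04 mm. The point is inside the cross-section and 4.04 mm from the nearest boundary — more than the 1.8 mm shell width (3 × 0.6), so it's in the infill interior.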